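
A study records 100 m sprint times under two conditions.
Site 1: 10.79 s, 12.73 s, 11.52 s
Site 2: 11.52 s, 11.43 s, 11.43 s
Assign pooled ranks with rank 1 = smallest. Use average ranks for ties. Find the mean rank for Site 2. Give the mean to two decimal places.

3.17

Sorted (ascending): 10.79, 11.43, 11.43, 11.52, 11.52, 12.73
The 2 values of 11.43 occupy positions 2–3 → average rank (2+3)/2 = 2.5.
The 2 values of 11.52 occupy positions 4–5 → average rank (4+5)/2 = 4.5.
Site 2 values → pooled ranks: 11.52→4.5, 11.43→2.5, 11.43→2.5
Mean rank = (4.5 + 2.5 + 2.5) / 3 = 3.17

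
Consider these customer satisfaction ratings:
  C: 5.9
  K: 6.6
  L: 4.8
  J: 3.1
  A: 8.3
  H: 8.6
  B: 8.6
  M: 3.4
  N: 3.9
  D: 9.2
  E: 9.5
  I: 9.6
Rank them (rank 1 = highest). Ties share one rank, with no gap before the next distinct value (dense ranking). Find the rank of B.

4

Sorted (descending): 9.6, 9.5, 9.2, 8.6, 8.6, 8.3, 6.6, 5.9, 4.8, 3.9, 3.4, 3.1
The 2 values of 8.6 share dense rank 4.
Remaining distinct values take the next consecutive integers.
B has value 8.6 → rank 4.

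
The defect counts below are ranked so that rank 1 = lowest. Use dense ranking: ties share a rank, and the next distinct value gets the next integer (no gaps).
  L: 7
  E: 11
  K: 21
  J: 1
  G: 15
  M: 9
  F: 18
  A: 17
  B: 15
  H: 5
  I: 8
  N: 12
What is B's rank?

Sorted (ascending): 1, 5, 7, 8, 9, 11, 12, 15, 15, 17, 18, 21
The 2 values of 15 share dense rank 8.
Remaining distinct values take the next consecutive integers.
B has value 15 → rank 8.

8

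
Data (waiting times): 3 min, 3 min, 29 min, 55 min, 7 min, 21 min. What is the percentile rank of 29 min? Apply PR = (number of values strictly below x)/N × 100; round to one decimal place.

66.7

N = 6.
Strictly below 29: 4. Equal to 29: 1.
PR = 4/6 × 100 = 66.7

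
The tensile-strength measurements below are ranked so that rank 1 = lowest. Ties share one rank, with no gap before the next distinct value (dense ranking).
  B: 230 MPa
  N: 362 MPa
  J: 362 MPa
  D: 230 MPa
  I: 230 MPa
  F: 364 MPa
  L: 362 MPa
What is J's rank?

2

Sorted (ascending): 230, 230, 230, 362, 362, 362, 364
The 3 values of 230 share dense rank 1.
The 3 values of 362 share dense rank 2.
Remaining distinct values take the next consecutive integers.
J has value 362 MPa → rank 2.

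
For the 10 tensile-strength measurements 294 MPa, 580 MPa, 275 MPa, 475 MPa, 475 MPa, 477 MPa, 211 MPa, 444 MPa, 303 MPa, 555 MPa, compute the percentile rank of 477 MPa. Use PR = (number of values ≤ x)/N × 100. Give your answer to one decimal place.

N = 10.
Strictly below 477: 7. Equal to 477: 1.
PR = 8/10 × 100 = 80.0

80.0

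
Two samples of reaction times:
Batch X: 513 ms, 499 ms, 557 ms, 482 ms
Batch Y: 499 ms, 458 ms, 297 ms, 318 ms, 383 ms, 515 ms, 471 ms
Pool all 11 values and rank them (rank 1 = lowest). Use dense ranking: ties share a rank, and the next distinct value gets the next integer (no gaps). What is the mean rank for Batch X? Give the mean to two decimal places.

Sorted (ascending): 297, 318, 383, 458, 471, 482, 499, 499, 513, 515, 557
The 2 values of 499 share dense rank 7.
Remaining distinct values take the next consecutive integers.
Batch X values → pooled ranks: 513→8, 499→7, 557→10, 482→6
Mean rank = (8 + 7 + 10 + 6) / 4 = 7.75

7.75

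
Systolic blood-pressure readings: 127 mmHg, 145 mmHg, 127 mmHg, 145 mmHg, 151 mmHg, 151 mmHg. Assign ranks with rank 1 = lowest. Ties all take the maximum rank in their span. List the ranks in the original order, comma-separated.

Sorted (ascending): 127, 127, 145, 145, 151, 151
The 2 values of 127 occupy positions 1–2 → each gets rank 2.
The 2 values of 145 occupy positions 3–4 → each gets rank 4.
The 2 values of 151 occupy positions 5–6 → each gets rank 6.

2, 4, 2, 4, 6, 6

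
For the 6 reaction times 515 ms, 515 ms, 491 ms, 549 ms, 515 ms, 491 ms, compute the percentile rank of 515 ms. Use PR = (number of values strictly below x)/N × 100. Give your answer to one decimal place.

N = 6.
Strictly below 515: 2. Equal to 515: 3.
PR = 2/6 × 100 = 33.3

33.3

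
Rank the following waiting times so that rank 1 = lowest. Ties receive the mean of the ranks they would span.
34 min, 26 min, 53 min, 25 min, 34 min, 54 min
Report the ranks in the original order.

Sorted (ascending): 25, 26, 34, 34, 53, 54
The 2 values of 34 occupy positions 3–4 → average rank (3+4)/2 = 3.5.

3.5, 2, 5, 1, 3.5, 6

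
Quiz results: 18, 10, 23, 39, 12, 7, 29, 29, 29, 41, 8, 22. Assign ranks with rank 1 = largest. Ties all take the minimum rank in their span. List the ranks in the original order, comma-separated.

Sorted (descending): 41, 39, 29, 29, 29, 23, 22, 18, 12, 10, 8, 7
The 3 values of 29 occupy positions 3–5 → each gets rank 3.

8, 10, 6, 2, 9, 12, 3, 3, 3, 1, 11, 7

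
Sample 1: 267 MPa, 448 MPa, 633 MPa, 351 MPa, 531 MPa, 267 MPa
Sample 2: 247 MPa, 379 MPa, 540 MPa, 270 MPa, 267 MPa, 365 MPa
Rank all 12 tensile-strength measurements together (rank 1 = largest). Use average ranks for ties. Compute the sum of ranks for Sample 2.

43

Sorted (descending): 633, 540, 531, 448, 379, 365, 351, 270, 267, 267, 267, 247
The 3 values of 267 occupy positions 9–11 → average rank 10.
Sample 2 values → pooled ranks: 247→12, 379→5, 540→2, 270→8, 267→10, 365→6
Rank sum = 12 + 5 + 2 + 8 + 10 + 6 = 43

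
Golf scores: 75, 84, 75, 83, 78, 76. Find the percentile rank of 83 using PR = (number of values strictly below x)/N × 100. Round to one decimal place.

66.7

N = 6.
Strictly below 83: 4. Equal to 83: 1.
PR = 4/6 × 100 = 66.7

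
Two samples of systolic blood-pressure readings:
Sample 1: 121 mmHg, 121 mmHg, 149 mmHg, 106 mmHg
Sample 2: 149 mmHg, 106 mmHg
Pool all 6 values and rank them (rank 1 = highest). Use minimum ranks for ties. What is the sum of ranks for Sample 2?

Sorted (descending): 149, 149, 121, 121, 106, 106
The 2 values of 149 occupy positions 1–2 → each gets rank 1.
The 2 values of 121 occupy positions 3–4 → each gets rank 3.
The 2 values of 106 occupy positions 5–6 → each gets rank 5.
Sample 2 values → pooled ranks: 149→1, 106→5
Rank sum = 1 + 5 = 6

6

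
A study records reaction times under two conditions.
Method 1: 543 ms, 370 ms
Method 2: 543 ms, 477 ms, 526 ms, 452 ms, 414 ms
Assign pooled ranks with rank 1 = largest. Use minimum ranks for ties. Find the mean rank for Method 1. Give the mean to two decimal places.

4.00

Sorted (descending): 543, 543, 526, 477, 452, 414, 370
The 2 values of 543 occupy positions 1–2 → each gets rank 1.
Method 1 values → pooled ranks: 543→1, 370→7
Mean rank = (1 + 7) / 2 = 4.00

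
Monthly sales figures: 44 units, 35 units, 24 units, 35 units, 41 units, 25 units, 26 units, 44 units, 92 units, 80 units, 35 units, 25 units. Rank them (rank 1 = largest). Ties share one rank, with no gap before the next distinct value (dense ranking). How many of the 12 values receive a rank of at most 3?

Sorted (descending): 92, 80, 44, 44, 41, 35, 35, 35, 26, 25, 25, 24
The 2 values of 44 share dense rank 3.
The 3 values of 35 share dense rank 5.
The 2 values of 25 share dense rank 7.
Remaining distinct values take the next consecutive integers.
Ranks ≤ 3: {1, 2, 3, 3} → 4 values.

4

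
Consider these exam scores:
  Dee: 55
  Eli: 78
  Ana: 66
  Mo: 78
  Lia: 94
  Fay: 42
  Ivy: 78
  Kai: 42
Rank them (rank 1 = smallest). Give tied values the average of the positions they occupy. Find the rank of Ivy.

Sorted (ascending): 42, 42, 55, 66, 78, 78, 78, 94
The 2 values of 42 occupy positions 1–2 → average rank (1+2)/2 = 1.5.
The 3 values of 78 occupy positions 5–7 → average rank 6.
Ivy has value 78 → rank 6.

6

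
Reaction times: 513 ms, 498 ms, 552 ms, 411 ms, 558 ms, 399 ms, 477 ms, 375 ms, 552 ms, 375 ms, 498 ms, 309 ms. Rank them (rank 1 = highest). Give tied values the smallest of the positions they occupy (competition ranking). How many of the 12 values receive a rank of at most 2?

3

Sorted (descending): 558, 552, 552, 513, 498, 498, 477, 411, 399, 375, 375, 309
The 2 values of 552 occupy positions 2–3 → each gets rank 2.
The 2 values of 498 occupy positions 5–6 → each gets rank 5.
The 2 values of 375 occupy positions 10–11 → each gets rank 10.
Ranks ≤ 2: {1, 2, 2} → 3 values.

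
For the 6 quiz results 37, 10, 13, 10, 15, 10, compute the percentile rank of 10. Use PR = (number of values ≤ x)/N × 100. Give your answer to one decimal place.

50.0

N = 6.
Strictly below 10: 0. Equal to 10: 3.
PR = 3/6 × 100 = 50.0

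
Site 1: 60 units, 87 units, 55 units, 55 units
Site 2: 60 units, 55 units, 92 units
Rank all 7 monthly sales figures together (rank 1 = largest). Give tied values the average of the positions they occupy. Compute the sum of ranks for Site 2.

10.5

Sorted (descending): 92, 87, 60, 60, 55, 55, 55
The 2 values of 60 occupy positions 3–4 → average rank (3+4)/2 = 3.5.
The 3 values of 55 occupy positions 5–7 → average rank 6.
Site 2 values → pooled ranks: 60→3.5, 55→6, 92→1
Rank sum = 3.5 + 6 + 1 = 10.5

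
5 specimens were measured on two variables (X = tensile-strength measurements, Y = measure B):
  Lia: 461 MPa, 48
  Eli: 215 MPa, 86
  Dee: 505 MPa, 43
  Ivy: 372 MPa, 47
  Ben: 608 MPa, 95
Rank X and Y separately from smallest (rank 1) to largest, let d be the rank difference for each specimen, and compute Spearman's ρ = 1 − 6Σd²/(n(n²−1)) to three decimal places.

Ranks of variable 1: 3, 1, 4, 2, 5
Ranks of variable 2: 3, 4, 1, 2, 5
d = r₁ − r₂: 0, -3, 3, 0, 0
d²: 0, 9, 9, 0, 0; Σd² = 18
ρ = 1 − 6·18/(5·24) = 1 − 108/120 = 0.100

0.100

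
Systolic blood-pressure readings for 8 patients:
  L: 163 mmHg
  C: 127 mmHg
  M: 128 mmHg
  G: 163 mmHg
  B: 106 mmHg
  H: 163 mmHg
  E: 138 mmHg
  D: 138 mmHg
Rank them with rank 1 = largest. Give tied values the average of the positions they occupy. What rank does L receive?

Sorted (descending): 163, 163, 163, 138, 138, 128, 127, 106
The 3 values of 163 occupy positions 1–3 → average rank 2.
The 2 values of 138 occupy positions 4–5 → average rank (4+5)/2 = 4.5.
L has value 163 mmHg → rank 2.

2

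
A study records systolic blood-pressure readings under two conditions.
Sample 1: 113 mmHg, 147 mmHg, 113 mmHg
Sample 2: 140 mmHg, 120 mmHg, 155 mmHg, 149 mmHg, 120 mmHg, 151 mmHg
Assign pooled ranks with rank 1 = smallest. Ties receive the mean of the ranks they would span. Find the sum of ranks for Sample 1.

9

Sorted (ascending): 113, 113, 120, 120, 140, 147, 149, 151, 155
The 2 values of 113 occupy positions 1–2 → average rank (1+2)/2 = 1.5.
The 2 values of 120 occupy positions 3–4 → average rank (3+4)/2 = 3.5.
Sample 1 values → pooled ranks: 113→1.5, 147→6, 113→1.5
Rank sum = 1.5 + 6 + 1.5 = 9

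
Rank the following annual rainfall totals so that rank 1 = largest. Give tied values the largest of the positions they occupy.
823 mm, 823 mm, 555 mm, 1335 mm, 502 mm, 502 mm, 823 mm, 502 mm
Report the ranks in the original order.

4, 4, 5, 1, 8, 8, 4, 8

Sorted (descending): 1335, 823, 823, 823, 555, 502, 502, 502
The 3 values of 823 occupy positions 2–4 → each gets rank 4.
The 3 values of 502 occupy positions 6–8 → each gets rank 8.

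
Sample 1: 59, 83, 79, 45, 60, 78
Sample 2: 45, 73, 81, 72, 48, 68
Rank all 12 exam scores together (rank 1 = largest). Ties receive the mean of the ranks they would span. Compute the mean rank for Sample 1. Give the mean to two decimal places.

Sorted (descending): 83, 81, 79, 78, 73, 72, 68, 60, 59, 48, 45, 45
The 2 values of 45 occupy positions 11–12 → average rank (11+12)/2 = 11.5.
Sample 1 values → pooled ranks: 59→9, 83→1, 79→3, 45→11.5, 60→8, 78→4
Mean rank = (9 + 1 + 3 + 11.5 + 8 + 4) / 6 = 6.08

6.08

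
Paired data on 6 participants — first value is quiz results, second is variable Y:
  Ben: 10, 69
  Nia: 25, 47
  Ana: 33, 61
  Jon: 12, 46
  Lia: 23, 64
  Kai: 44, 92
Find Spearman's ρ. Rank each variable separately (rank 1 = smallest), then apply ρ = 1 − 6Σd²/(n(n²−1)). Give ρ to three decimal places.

0.257

Ranks of variable 1: 1, 4, 5, 2, 3, 6
Ranks of variable 2: 5, 2, 3, 1, 4, 6
d = r₁ − r₂: -4, 2, 2, 1, -1, 0
d²: 16, 4, 4, 1, 1, 0; Σd² = 26
ρ = 1 − 6·26/(6·35) = 1 − 156/210 = 0.257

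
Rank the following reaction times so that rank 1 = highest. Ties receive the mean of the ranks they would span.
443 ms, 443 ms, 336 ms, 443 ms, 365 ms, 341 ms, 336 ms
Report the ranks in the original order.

2, 2, 6.5, 2, 4, 5, 6.5

Sorted (descending): 443, 443, 443, 365, 341, 336, 336
The 3 values of 443 occupy positions 1–3 → average rank 2.
The 2 values of 336 occupy positions 6–7 → average rank (6+7)/2 = 6.5.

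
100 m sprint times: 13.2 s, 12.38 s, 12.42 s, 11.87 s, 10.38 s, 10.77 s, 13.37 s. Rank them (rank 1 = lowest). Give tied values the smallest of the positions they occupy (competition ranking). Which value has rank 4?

12.38

Sorted (ascending): 10.38, 10.77, 11.87, 12.38, 12.42, 13.2, 13.37
No ties — each value takes its position as its rank.
Rank 4 → value 12.38.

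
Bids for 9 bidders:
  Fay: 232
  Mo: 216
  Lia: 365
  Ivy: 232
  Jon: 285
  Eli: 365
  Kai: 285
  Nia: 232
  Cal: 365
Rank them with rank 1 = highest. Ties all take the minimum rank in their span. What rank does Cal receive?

Sorted (descending): 365, 365, 365, 285, 285, 232, 232, 232, 216
The 3 values of 365 occupy positions 1–3 → each gets rank 1.
The 2 values of 285 occupy positions 4–5 → each gets rank 4.
The 3 values of 232 occupy positions 6–8 → each gets rank 6.
Cal has value 365 → rank 1.

1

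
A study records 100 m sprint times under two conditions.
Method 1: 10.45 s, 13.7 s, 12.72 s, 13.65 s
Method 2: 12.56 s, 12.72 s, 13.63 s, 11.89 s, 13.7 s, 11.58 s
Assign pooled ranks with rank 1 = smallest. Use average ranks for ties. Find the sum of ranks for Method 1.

24

Sorted (ascending): 10.45, 11.58, 11.89, 12.56, 12.72, 12.72, 13.63, 13.65, 13.7, 13.7
The 2 values of 12.72 occupy positions 5–6 → average rank (5+6)/2 = 5.5.
The 2 values of 13.7 occupy positions 9–10 → average rank (9+10)/2 = 9.5.
Method 1 values → pooled ranks: 10.45→1, 13.7→9.5, 12.72→5.5, 13.65→8
Rank sum = 1 + 9.5 + 5.5 + 8 = 24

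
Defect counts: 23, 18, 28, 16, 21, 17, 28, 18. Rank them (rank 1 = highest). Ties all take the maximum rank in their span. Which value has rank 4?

Sorted (descending): 28, 28, 23, 21, 18, 18, 17, 16
The 2 values of 28 occupy positions 1–2 → each gets rank 2.
The 2 values of 18 occupy positions 5–6 → each gets rank 6.
Rank 4 → value 21.

21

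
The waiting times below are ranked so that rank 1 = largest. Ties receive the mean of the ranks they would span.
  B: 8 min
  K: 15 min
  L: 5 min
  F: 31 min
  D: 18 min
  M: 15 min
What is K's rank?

3.5

Sorted (descending): 31, 18, 15, 15, 8, 5
The 2 values of 15 occupy positions 3–4 → average rank (3+4)/2 = 3.5.
K has value 15 min → rank 3.5.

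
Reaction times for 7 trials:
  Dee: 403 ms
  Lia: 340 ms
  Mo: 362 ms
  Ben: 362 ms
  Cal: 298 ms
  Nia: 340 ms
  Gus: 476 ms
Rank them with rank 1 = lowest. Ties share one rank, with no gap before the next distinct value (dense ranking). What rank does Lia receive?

Sorted (ascending): 298, 340, 340, 362, 362, 403, 476
The 2 values of 340 share dense rank 2.
The 2 values of 362 share dense rank 3.
Remaining distinct values take the next consecutive integers.
Lia has value 340 ms → rank 2.

2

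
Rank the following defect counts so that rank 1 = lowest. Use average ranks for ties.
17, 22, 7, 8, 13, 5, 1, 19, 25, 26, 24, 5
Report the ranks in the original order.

Sorted (ascending): 1, 5, 5, 7, 8, 13, 17, 19, 22, 24, 25, 26
The 2 values of 5 occupy positions 2–3 → average rank (2+3)/2 = 2.5.

7, 9, 4, 5, 6, 2.5, 1, 8, 11, 12, 10, 2.5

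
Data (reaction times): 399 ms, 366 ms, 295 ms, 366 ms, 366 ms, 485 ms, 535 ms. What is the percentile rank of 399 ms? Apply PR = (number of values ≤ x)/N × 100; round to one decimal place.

71.4

N = 7.
Strictly below 399: 4. Equal to 399: 1.
PR = 5/7 × 100 = 71.4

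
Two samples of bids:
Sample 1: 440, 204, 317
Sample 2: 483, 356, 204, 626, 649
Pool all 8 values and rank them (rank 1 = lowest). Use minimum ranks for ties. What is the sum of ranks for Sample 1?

9

Sorted (ascending): 204, 204, 317, 356, 440, 483, 626, 649
The 2 values of 204 occupy positions 1–2 → each gets rank 1.
Sample 1 values → pooled ranks: 440→5, 204→1, 317→3
Rank sum = 5 + 1 + 3 = 9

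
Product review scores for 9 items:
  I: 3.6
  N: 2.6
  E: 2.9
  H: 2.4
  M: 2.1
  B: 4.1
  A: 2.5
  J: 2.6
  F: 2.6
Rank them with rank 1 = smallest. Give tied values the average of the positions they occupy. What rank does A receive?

Sorted (ascending): 2.1, 2.4, 2.5, 2.6, 2.6, 2.6, 2.9, 3.6, 4.1
The 3 values of 2.6 occupy positions 4–6 → average rank 5.
A has value 2.5 → rank 3.

3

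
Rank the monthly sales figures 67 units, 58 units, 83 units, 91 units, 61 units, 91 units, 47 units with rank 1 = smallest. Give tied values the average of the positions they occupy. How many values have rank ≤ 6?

Sorted (ascending): 47, 58, 61, 67, 83, 91, 91
The 2 values of 91 occupy positions 6–7 → average rank (6+7)/2 = 6.5.
Ranks ≤ 6: {1, 2, 3, 4, 5} → 5 values.

5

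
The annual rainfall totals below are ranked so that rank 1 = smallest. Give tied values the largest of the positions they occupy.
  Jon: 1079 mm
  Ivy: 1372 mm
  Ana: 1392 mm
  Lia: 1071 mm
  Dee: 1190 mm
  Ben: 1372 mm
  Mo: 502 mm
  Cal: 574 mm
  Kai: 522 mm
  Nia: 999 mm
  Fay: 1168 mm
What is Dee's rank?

Sorted (ascending): 502, 522, 574, 999, 1071, 1079, 1168, 1190, 1372, 1372, 1392
The 2 values of 1372 occupy positions 9–10 → each gets rank 10.
Dee has value 1190 mm → rank 8.

8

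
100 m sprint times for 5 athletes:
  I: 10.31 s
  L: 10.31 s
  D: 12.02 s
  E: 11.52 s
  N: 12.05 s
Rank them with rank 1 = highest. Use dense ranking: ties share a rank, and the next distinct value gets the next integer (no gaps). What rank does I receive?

4

Sorted (descending): 12.05, 12.02, 11.52, 10.31, 10.31
The 2 values of 10.31 share dense rank 4.
Remaining distinct values take the next consecutive integers.
I has value 10.31 s → rank 4.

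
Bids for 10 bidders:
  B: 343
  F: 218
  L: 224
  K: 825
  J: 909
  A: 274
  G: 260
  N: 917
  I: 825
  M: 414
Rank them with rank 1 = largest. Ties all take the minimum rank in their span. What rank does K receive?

3

Sorted (descending): 917, 909, 825, 825, 414, 343, 274, 260, 224, 218
The 2 values of 825 occupy positions 3–4 → each gets rank 3.
K has value 825 → rank 3.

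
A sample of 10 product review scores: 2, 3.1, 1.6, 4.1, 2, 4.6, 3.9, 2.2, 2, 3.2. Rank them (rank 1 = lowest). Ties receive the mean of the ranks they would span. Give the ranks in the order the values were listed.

3, 6, 1, 9, 3, 10, 8, 5, 3, 7

Sorted (ascending): 1.6, 2, 2, 2, 2.2, 3.1, 3.2, 3.9, 4.1, 4.6
The 3 values of 2 occupy positions 2–4 → average rank 3.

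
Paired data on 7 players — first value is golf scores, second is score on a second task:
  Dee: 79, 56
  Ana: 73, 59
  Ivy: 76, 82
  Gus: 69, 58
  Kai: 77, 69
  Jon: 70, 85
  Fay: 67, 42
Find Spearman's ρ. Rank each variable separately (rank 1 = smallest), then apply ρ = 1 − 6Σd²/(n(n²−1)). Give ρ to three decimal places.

0.214

Ranks of variable 1: 7, 4, 5, 2, 6, 3, 1
Ranks of variable 2: 2, 4, 6, 3, 5, 7, 1
d = r₁ − r₂: 5, 0, -1, -1, 1, -4, 0
d²: 25, 0, 1, 1, 1, 16, 0; Σd² = 44
ρ = 1 − 6·44/(7·48) = 1 − 264/336 = 0.214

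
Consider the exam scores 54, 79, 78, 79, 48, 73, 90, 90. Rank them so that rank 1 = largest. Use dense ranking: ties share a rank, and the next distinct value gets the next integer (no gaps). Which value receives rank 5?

54

Sorted (descending): 90, 90, 79, 79, 78, 73, 54, 48
The 2 values of 90 share dense rank 1.
The 2 values of 79 share dense rank 2.
Remaining distinct values take the next consecutive integers.
Rank 5 → value 54.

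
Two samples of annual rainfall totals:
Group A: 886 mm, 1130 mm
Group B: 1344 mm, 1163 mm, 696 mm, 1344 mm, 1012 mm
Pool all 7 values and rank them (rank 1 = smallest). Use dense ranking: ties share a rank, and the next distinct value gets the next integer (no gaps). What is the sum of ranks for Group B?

Sorted (ascending): 696, 886, 1012, 1130, 1163, 1344, 1344
The 2 values of 1344 share dense rank 6.
Remaining distinct values take the next consecutive integers.
Group B values → pooled ranks: 1344→6, 1163→5, 696→1, 1344→6, 1012→3
Rank sum = 6 + 5 + 1 + 6 + 3 = 21

21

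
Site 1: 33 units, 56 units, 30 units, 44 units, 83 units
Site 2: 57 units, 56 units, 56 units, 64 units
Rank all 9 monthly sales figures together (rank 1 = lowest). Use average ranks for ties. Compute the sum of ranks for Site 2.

25

Sorted (ascending): 30, 33, 44, 56, 56, 56, 57, 64, 83
The 3 values of 56 occupy positions 4–6 → average rank 5.
Site 2 values → pooled ranks: 57→7, 56→5, 56→5, 64→8
Rank sum = 7 + 5 + 5 + 8 = 25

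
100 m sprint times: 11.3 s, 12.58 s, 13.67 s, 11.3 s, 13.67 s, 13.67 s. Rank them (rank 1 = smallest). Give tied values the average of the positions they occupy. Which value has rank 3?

Sorted (ascending): 11.3, 11.3, 12.58, 13.67, 13.67, 13.67
The 2 values of 11.3 occupy positions 1–2 → average rank (1+2)/2 = 1.5.
The 3 values of 13.67 occupy positions 4–6 → average rank 5.
Rank 3 → value 12.58.

12.58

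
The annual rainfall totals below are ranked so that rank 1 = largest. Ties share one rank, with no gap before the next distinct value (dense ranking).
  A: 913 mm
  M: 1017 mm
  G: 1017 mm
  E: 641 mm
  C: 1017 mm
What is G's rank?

Sorted (descending): 1017, 1017, 1017, 913, 641
The 3 values of 1017 share dense rank 1.
Remaining distinct values take the next consecutive integers.
G has value 1017 mm → rank 1.

1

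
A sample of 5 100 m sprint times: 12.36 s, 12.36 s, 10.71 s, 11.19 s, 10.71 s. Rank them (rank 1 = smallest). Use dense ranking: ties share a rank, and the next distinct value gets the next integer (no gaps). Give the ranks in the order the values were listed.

Sorted (ascending): 10.71, 10.71, 11.19, 12.36, 12.36
The 2 values of 10.71 share dense rank 1.
The 2 values of 12.36 share dense rank 3.
Remaining distinct values take the next consecutive integers.

3, 3, 1, 2, 1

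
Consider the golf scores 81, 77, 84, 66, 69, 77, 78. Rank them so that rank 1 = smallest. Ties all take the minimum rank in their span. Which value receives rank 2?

69

Sorted (ascending): 66, 69, 77, 77, 78, 81, 84
The 2 values of 77 occupy positions 3–4 → each gets rank 3.
Rank 2 → value 69.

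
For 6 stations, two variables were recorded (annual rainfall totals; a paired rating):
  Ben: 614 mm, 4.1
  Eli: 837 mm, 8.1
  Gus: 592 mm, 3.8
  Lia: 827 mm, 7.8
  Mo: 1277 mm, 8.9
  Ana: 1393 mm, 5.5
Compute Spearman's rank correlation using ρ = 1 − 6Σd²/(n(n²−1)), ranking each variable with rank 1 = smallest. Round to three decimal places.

0.657

Ranks of variable 1: 2, 4, 1, 3, 5, 6
Ranks of variable 2: 2, 5, 1, 4, 6, 3
d = r₁ − r₂: 0, -1, 0, -1, -1, 3
d²: 0, 1, 0, 1, 1, 9; Σd² = 12
ρ = 1 − 6·12/(6·35) = 1 − 72/210 = 0.657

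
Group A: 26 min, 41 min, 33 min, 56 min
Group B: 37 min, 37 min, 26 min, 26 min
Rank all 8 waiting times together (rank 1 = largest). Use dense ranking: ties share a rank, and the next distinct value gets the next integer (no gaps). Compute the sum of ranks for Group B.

16

Sorted (descending): 56, 41, 37, 37, 33, 26, 26, 26
The 2 values of 37 share dense rank 3.
The 3 values of 26 share dense rank 5.
Remaining distinct values take the next consecutive integers.
Group B values → pooled ranks: 37→3, 37→3, 26→5, 26→5
Rank sum = 3 + 3 + 5 + 5 = 16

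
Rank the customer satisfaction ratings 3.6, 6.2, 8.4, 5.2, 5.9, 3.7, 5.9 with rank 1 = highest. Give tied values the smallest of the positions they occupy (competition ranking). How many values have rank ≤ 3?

4

Sorted (descending): 8.4, 6.2, 5.9, 5.9, 5.2, 3.7, 3.6
The 2 values of 5.9 occupy positions 3–4 → each gets rank 3.
Ranks ≤ 3: {1, 2, 3, 3} → 4 values.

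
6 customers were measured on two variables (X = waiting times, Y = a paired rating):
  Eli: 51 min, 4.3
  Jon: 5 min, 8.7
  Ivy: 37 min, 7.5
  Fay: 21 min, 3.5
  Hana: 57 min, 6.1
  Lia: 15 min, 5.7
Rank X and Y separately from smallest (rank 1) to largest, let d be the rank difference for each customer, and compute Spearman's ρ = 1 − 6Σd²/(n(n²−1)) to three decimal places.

-0.257

Ranks of variable 1: 5, 1, 4, 3, 6, 2
Ranks of variable 2: 2, 6, 5, 1, 4, 3
d = r₁ − r₂: 3, -5, -1, 2, 2, -1
d²: 9, 25, 1, 4, 4, 1; Σd² = 44
ρ = 1 − 6·44/(6·35) = 1 − 264/210 = -0.257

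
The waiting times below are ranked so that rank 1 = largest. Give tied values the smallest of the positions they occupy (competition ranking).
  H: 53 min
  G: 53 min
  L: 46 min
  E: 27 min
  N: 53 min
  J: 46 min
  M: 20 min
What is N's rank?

1

Sorted (descending): 53, 53, 53, 46, 46, 27, 20
The 3 values of 53 occupy positions 1–3 → each gets rank 1.
The 2 values of 46 occupy positions 4–5 → each gets rank 4.
N has value 53 min → rank 1.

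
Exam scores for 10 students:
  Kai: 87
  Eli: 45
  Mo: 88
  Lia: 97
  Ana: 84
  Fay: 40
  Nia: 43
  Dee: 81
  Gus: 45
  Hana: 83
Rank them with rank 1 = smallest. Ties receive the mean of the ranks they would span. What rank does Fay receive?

Sorted (ascending): 40, 43, 45, 45, 81, 83, 84, 87, 88, 97
The 2 values of 45 occupy positions 3–4 → average rank (3+4)/2 = 3.5.
Fay has value 40 → rank 1.

1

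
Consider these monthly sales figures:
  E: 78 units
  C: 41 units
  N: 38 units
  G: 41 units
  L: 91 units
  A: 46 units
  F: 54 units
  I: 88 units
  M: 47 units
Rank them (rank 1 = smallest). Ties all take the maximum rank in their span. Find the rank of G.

Sorted (ascending): 38, 41, 41, 46, 47, 54, 78, 88, 91
The 2 values of 41 occupy positions 2–3 → each gets rank 3.
G has value 41 units → rank 3.

3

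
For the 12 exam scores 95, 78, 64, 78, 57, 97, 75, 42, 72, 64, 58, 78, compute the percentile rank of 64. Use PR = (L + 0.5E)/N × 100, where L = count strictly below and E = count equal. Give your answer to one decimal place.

N = 12.
Strictly below 64: 3. Equal to 64: 2.
PR = (3 + 0.5·2)/12 × 100 = 33.3

33.3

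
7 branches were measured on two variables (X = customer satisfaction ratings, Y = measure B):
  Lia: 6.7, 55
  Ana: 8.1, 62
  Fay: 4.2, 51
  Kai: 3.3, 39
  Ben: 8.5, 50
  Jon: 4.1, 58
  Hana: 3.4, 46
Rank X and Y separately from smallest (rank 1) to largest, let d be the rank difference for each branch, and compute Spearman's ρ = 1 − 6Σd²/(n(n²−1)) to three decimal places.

0.536

Ranks of variable 1: 5, 6, 4, 1, 7, 3, 2
Ranks of variable 2: 5, 7, 4, 1, 3, 6, 2
d = r₁ − r₂: 0, -1, 0, 0, 4, -3, 0
d²: 0, 1, 0, 0, 16, 9, 0; Σd² = 26
ρ = 1 − 6·26/(7·48) = 1 − 156/336 = 0.536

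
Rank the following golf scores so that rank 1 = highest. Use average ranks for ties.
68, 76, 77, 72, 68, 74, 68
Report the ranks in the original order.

6, 2, 1, 4, 6, 3, 6

Sorted (descending): 77, 76, 74, 72, 68, 68, 68
The 3 values of 68 occupy positions 5–7 → average rank 6.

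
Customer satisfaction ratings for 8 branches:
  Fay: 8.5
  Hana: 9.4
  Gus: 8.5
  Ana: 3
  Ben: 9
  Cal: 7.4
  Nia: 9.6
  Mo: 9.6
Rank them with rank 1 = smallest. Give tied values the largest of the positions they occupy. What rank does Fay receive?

Sorted (ascending): 3, 7.4, 8.5, 8.5, 9, 9.4, 9.6, 9.6
The 2 values of 8.5 occupy positions 3–4 → each gets rank 4.
The 2 values of 9.6 occupy positions 7–8 → each gets rank 8.
Fay has value 8.5 → rank 4.

4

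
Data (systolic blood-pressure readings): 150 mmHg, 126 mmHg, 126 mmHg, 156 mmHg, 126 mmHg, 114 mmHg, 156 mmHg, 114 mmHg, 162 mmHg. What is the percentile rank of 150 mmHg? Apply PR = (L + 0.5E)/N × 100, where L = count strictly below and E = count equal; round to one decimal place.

61.1

N = 9.
Strictly below 150: 5. Equal to 150: 1.
PR = (5 + 0.5·1)/9 × 100 = 61.1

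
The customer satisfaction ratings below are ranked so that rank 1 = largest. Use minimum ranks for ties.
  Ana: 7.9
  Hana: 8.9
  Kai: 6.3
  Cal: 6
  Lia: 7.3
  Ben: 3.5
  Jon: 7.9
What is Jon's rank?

2

Sorted (descending): 8.9, 7.9, 7.9, 7.3, 6.3, 6, 3.5
The 2 values of 7.9 occupy positions 2–3 → each gets rank 2.
Jon has value 7.9 → rank 2.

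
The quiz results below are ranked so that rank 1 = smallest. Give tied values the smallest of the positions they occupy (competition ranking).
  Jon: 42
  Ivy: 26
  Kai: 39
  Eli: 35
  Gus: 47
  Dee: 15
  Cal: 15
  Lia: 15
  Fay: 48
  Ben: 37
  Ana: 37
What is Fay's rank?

Sorted (ascending): 15, 15, 15, 26, 35, 37, 37, 39, 42, 47, 48
The 3 values of 15 occupy positions 1–3 → each gets rank 1.
The 2 values of 37 occupy positions 6–7 → each gets rank 6.
Fay has value 48 → rank 11.

11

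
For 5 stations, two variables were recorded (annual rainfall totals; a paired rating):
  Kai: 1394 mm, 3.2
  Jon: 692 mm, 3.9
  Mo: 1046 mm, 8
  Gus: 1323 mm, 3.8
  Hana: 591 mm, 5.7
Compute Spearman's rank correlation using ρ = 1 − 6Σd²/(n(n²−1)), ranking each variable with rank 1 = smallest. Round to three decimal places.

Ranks of variable 1: 5, 2, 3, 4, 1
Ranks of variable 2: 1, 3, 5, 2, 4
d = r₁ − r₂: 4, -1, -2, 2, -3
d²: 16, 1, 4, 4, 9; Σd² = 34
ρ = 1 − 6·34/(5·24) = 1 − 204/120 = -0.700

-0.700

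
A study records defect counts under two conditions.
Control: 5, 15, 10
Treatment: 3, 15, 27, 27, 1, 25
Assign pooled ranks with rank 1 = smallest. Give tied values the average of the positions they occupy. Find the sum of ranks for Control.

12.5

Sorted (ascending): 1, 3, 5, 10, 15, 15, 25, 27, 27
The 2 values of 15 occupy positions 5–6 → average rank (5+6)/2 = 5.5.
The 2 values of 27 occupy positions 8–9 → average rank (8+9)/2 = 8.5.
Control values → pooled ranks: 5→3, 15→5.5, 10→4
Rank sum = 3 + 5.5 + 4 = 12.5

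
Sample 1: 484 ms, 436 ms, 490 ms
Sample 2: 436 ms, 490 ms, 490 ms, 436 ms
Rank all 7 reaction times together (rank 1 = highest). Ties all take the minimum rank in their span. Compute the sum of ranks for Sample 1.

Sorted (descending): 490, 490, 490, 484, 436, 436, 436
The 3 values of 490 occupy positions 1–3 → each gets rank 1.
The 3 values of 436 occupy positions 5–7 → each gets rank 5.
Sample 1 values → pooled ranks: 484→4, 436→5, 490→1
Rank sum = 4 + 5 + 1 = 10

10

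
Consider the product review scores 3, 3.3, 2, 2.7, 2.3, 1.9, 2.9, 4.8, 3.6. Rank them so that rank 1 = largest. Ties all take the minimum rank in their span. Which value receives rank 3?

3.3

Sorted (descending): 4.8, 3.6, 3.3, 3, 2.9, 2.7, 2.3, 2, 1.9
No ties — each value takes its position as its rank.
Rank 3 → value 3.3.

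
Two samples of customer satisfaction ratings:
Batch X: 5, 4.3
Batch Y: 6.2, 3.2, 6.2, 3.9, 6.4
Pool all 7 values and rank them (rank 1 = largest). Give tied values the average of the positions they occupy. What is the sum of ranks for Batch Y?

19

Sorted (descending): 6.4, 6.2, 6.2, 5, 4.3, 3.9, 3.2
The 2 values of 6.2 occupy positions 2–3 → average rank (2+3)/2 = 2.5.
Batch Y values → pooled ranks: 6.2→2.5, 3.2→7, 6.2→2.5, 3.9→6, 6.4→1
Rank sum = 2.5 + 7 + 2.5 + 6 + 1 = 19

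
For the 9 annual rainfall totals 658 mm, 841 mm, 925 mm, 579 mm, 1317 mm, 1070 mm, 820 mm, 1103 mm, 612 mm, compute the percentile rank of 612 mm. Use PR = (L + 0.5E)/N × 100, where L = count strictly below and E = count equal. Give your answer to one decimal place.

N = 9.
Strictly below 612: 1. Equal to 612: 1.
PR = (1 + 0.5·1)/9 × 100 = 16.7

16.7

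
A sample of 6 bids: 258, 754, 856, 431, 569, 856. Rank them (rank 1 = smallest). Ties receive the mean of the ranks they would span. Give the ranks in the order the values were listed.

1, 4, 5.5, 2, 3, 5.5

Sorted (ascending): 258, 431, 569, 754, 856, 856
The 2 values of 856 occupy positions 5–6 → average rank (5+6)/2 = 5.5.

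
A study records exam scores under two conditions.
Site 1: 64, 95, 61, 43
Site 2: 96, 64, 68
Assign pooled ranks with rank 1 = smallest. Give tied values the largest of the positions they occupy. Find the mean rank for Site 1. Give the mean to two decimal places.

3.25

Sorted (ascending): 43, 61, 64, 64, 68, 95, 96
The 2 values of 64 occupy positions 3–4 → each gets rank 4.
Site 1 values → pooled ranks: 64→4, 95→6, 61→2, 43→1
Mean rank = (4 + 6 + 2 + 1) / 4 = 3.25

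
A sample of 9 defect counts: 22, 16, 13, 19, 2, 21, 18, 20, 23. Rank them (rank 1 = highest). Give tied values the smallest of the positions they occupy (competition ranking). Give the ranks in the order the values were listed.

2, 7, 8, 5, 9, 3, 6, 4, 1

Sorted (descending): 23, 22, 21, 20, 19, 18, 16, 13, 2
No ties — each value takes its position as its rank.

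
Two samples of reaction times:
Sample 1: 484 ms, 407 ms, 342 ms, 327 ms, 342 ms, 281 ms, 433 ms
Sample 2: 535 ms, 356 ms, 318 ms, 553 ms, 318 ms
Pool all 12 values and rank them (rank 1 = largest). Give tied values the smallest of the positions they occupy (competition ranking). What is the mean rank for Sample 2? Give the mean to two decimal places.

5.80

Sorted (descending): 553, 535, 484, 433, 407, 356, 342, 342, 327, 318, 318, 281
The 2 values of 342 occupy positions 7–8 → each gets rank 7.
The 2 values of 318 occupy positions 10–11 → each gets rank 10.
Sample 2 values → pooled ranks: 535→2, 356→6, 318→10, 553→1, 318→10
Mean rank = (2 + 6 + 10 + 1 + 10) / 5 = 5.80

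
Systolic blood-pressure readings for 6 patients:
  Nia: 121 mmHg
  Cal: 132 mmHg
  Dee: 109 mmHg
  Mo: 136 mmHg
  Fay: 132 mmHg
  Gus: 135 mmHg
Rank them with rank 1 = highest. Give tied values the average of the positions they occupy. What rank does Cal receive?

3.5

Sorted (descending): 136, 135, 132, 132, 121, 109
The 2 values of 132 occupy positions 3–4 → average rank (3+4)/2 = 3.5.
Cal has value 132 mmHg → rank 3.5.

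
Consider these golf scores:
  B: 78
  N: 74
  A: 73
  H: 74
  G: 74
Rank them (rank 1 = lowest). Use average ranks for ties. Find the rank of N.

3

Sorted (ascending): 73, 74, 74, 74, 78
The 3 values of 74 occupy positions 2–4 → average rank 3.
N has value 74 → rank 3.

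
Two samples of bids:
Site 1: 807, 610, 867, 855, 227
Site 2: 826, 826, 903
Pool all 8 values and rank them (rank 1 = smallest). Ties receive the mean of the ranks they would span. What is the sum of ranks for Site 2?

Sorted (ascending): 227, 610, 807, 826, 826, 855, 867, 903
The 2 values of 826 occupy positions 4–5 → average rank (4+5)/2 = 4.5.
Site 2 values → pooled ranks: 826→4.5, 826→4.5, 903→8
Rank sum = 4.5 + 4.5 + 8 = 17

17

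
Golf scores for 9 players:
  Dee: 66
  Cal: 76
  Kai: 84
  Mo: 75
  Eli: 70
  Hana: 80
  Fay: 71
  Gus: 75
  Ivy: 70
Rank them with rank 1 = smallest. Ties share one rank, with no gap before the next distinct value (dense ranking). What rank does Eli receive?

2

Sorted (ascending): 66, 70, 70, 71, 75, 75, 76, 80, 84
The 2 values of 70 share dense rank 2.
The 2 values of 75 share dense rank 4.
Remaining distinct values take the next consecutive integers.
Eli has value 70 → rank 2.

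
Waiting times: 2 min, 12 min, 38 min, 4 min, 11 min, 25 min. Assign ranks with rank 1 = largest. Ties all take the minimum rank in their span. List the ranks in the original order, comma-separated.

6, 3, 1, 5, 4, 2

Sorted (descending): 38, 25, 12, 11, 4, 2
No ties — each value takes its position as its rank.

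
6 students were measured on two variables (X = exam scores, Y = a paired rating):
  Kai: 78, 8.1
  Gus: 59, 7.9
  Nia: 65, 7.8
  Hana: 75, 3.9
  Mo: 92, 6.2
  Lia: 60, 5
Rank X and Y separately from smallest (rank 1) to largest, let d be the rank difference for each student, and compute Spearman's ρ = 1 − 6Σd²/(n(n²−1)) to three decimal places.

Ranks of variable 1: 5, 1, 3, 4, 6, 2
Ranks of variable 2: 6, 5, 4, 1, 3, 2
d = r₁ − r₂: -1, -4, -1, 3, 3, 0
d²: 1, 16, 1, 9, 9, 0; Σd² = 36
ρ = 1 − 6·36/(6·35) = 1 − 216/210 = -0.029

-0.029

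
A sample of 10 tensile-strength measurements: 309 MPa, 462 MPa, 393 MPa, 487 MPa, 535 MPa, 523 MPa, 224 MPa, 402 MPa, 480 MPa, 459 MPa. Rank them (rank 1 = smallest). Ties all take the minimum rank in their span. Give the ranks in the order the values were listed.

2, 6, 3, 8, 10, 9, 1, 4, 7, 5

Sorted (ascending): 224, 309, 393, 402, 459, 462, 480, 487, 523, 535
No ties — each value takes its position as its rank.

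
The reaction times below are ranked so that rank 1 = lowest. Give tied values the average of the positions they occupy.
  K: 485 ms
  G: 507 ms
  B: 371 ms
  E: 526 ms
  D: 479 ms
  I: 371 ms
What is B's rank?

1.5

Sorted (ascending): 371, 371, 479, 485, 507, 526
The 2 values of 371 occupy positions 1–2 → average rank (1+2)/2 = 1.5.
B has value 371 ms → rank 1.5.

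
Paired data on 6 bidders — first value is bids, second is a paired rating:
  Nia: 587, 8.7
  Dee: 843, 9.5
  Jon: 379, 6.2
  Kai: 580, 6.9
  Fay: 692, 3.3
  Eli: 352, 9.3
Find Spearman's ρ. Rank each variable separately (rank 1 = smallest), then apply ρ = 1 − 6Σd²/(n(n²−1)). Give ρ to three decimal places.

Ranks of variable 1: 4, 6, 2, 3, 5, 1
Ranks of variable 2: 4, 6, 2, 3, 1, 5
d = r₁ − r₂: 0, 0, 0, 0, 4, -4
d²: 0, 0, 0, 0, 16, 16; Σd² = 32
ρ = 1 − 6·32/(6·35) = 1 − 192/210 = 0.086

0.086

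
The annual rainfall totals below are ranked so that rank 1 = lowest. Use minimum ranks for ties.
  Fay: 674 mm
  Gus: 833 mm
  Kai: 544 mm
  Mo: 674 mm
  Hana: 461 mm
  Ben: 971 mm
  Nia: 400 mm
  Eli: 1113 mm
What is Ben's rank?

7

Sorted (ascending): 400, 461, 544, 674, 674, 833, 971, 1113
The 2 values of 674 occupy positions 4–5 → each gets rank 4.
Ben has value 971 mm → rank 7.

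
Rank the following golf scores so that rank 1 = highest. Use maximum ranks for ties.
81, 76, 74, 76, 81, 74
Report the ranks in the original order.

Sorted (descending): 81, 81, 76, 76, 74, 74
The 2 values of 81 occupy positions 1–2 → each gets rank 2.
The 2 values of 76 occupy positions 3–4 → each gets rank 4.
The 2 values of 74 occupy positions 5–6 → each gets rank 6.

2, 4, 6, 4, 2, 6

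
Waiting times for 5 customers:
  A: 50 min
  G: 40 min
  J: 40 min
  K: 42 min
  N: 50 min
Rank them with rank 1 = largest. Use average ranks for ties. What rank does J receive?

4.5

Sorted (descending): 50, 50, 42, 40, 40
The 2 values of 50 occupy positions 1–2 → average rank (1+2)/2 = 1.5.
The 2 values of 40 occupy positions 4–5 → average rank (4+5)/2 = 4.5.
J has value 40 min → rank 4.5.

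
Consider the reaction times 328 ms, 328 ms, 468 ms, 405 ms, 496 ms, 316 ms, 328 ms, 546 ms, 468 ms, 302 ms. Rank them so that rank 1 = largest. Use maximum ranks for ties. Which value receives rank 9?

Sorted (descending): 546, 496, 468, 468, 405, 328, 328, 328, 316, 302
The 2 values of 468 occupy positions 3–4 → each gets rank 4.
The 3 values of 328 occupy positions 6–8 → each gets rank 8.
Rank 9 → value 316.

316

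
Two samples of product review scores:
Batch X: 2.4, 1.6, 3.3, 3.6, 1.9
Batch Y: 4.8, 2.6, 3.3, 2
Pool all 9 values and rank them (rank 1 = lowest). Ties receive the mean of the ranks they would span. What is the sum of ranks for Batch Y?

23.5

Sorted (ascending): 1.6, 1.9, 2, 2.4, 2.6, 3.3, 3.3, 3.6, 4.8
The 2 values of 3.3 occupy positions 6–7 → average rank (6+7)/2 = 6.5.
Batch Y values → pooled ranks: 4.8→9, 2.6→5, 3.3→6.5, 2→3
Rank sum = 9 + 5 + 6.5 + 3 = 23.5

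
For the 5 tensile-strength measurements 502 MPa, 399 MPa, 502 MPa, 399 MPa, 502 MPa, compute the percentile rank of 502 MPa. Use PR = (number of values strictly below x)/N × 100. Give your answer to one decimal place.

N = 5.
Strictly below 502: 2. Equal to 502: 3.
PR = 2/5 × 100 = 40.0

40.0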